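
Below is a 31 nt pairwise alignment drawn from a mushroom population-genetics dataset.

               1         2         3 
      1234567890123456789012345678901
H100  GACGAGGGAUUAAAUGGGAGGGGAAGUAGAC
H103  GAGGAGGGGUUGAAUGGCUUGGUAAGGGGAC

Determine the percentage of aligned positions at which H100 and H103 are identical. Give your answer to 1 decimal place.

71.0%

The sequences differ at positions 3 (C/G), 9 (A/G), 12 (A/G), 18 (G/C), 19 (A/U), 20 (G/U), 23 (G/U), 27 (U/G), 28 (A/G).
22 of the 31 sites match, so the percent identity is 22/31 × 100 = 71.0%.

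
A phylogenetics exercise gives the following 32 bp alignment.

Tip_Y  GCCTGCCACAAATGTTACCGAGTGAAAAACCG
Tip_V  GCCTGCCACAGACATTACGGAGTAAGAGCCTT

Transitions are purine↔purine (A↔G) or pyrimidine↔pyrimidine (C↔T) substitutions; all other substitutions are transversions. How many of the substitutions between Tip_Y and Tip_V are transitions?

7

The sequences differ at positions 11 (A/G, transition), 13 (T/C, transition), 14 (G/A, transition), 19 (C/G, transversion), 24 (G/A, transition), 26 (A/G, transition), 28 (A/G, transition), 29 (A/C, transversion), 31 (C/T, transition), 32 (G/T, transversion).
Of the 10 differences, 7 transitions and 3 transversions, so the answer is 7.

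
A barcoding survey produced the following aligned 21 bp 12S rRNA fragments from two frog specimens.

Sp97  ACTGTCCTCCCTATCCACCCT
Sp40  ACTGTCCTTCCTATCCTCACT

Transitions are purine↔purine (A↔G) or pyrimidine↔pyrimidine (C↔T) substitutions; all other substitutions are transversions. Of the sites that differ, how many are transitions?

The sequences differ at positions 9 (C/T, transition), 17 (A/T, transversion), 19 (C/A, transversion).
Of the 3 differences, 1 transition and 2 transversions, so the answer is 1.

1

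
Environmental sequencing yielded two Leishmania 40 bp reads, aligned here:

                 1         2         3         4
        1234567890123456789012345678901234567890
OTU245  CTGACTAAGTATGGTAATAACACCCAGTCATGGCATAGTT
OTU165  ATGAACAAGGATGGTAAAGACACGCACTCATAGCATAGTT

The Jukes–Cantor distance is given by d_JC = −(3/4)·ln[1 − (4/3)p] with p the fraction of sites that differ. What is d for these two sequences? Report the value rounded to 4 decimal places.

The sequences differ at positions 1 (C/A), 5 (C/A), 6 (T/C), 10 (T/G), 18 (T/A), 19 (A/G), 24 (C/G), 27 (G/C), 32 (G/A).
p = 9/40 = 0.225000.
d = −0.75 · ln(1 − (4/3)·0.225000) = −0.75 · ln(0.700000) = −0.75 · (-0.356675) = 0.2675.

0.2675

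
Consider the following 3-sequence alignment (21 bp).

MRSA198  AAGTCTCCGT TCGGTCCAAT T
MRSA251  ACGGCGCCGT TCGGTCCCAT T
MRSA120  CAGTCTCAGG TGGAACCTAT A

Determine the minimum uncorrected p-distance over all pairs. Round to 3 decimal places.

0.190

Pairwise Hamming distances:
  MRSA198 vs MRSA251: 4
  MRSA198 vs MRSA120: 8
  MRSA251 vs MRSA120: 11
The smallest is 4 mismatches, between MRSA198 and MRSA251; p = 4/21 = 0.190.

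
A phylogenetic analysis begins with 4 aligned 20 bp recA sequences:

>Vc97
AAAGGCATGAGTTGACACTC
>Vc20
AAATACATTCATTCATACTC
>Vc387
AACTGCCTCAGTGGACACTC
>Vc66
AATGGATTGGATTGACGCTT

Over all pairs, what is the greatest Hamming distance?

11

Pairwise Hamming distances:
  Vc97 vs Vc20: 7
  Vc97 vs Vc387: 5
  Vc97 vs Vc66: 7
  Vc20 vs Vc387: 9
  Vc20 vs Vc66: 11
  Vc387 vs Vc66: 10
The largest is 11, between Vc20 and Vc66.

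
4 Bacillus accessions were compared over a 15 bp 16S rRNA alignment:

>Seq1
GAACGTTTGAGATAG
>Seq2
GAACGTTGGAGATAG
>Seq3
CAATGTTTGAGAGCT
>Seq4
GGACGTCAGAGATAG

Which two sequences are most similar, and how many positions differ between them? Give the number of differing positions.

Pairwise Hamming distances:
  Seq1 vs Seq2: 1
  Seq1 vs Seq3: 5
  Seq1 vs Seq4: 3
  Seq2 vs Seq3: 6
  Seq2 vs Seq4: 3
  Seq3 vs Seq4: 8
The smallest is 1, between Seq1 and Seq2.

1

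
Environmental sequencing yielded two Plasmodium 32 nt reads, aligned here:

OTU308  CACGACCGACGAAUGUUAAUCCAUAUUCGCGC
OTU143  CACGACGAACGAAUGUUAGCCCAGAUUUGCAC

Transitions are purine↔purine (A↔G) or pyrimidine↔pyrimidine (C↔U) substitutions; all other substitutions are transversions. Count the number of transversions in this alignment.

2

Mismatches occur at site 7 (C→G, transversion), site 8 (G→A, transition), site 19 (A→G, transition), site 20 (U→C, transition), site 24 (U→G, transversion), site 28 (C→U, transition), site 31 (G→A, transition).
Of the 7 differences, 5 transitions and 2 transversions, so the answer is 2.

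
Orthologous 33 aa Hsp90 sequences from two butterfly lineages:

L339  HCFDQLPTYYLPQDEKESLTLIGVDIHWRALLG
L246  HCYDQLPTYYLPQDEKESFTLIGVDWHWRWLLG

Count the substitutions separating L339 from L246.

4

The sequences differ at positions 3 (F/Y), 19 (L/F), 26 (I/W), 30 (A/W).
That gives 4 mismatches out of 33 aligned sites, so the Hamming distance is 4.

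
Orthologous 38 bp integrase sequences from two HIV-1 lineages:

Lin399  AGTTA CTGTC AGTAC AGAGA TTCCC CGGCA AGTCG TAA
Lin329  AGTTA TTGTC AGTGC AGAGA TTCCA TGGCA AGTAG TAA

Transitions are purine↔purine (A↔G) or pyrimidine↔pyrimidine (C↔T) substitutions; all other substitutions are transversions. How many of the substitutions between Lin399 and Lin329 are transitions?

The sequences differ at positions 6 (C/T, transition), 14 (A/G, transition), 25 (C/A, transversion), 26 (C/T, transition), 34 (C/A, transversion).
Of the 5 differences, 3 transitions and 2 transversions, so the answer is 3.

3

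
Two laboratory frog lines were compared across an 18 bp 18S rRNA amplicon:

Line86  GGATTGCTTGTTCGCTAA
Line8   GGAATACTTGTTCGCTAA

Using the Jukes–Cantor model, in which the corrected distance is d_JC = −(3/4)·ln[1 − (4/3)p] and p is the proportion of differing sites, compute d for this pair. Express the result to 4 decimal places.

0.1203

The sequences differ at positions 4 (T/A), 6 (G/A).
p = 2/18 = 0.111111.
d = −0.75 · ln(1 − (4/3)·0.111111) = −0.75 · ln(0.851852) = −0.75 · (-0.160342) = 0.1203.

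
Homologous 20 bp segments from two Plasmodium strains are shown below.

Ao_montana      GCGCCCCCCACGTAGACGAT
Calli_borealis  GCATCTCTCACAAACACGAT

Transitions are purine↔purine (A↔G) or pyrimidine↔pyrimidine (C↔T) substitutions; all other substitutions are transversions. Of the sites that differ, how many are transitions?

5

Differing sites — 3:G/A (Ti); 4:C/T (Ti); 6:C/T (Ti); 8:C/T (Ti); 12:G/A (Ti); 13:T/A (Tv); 15:G/C (Tv).
Of the 7 differences, 5 transitions and 2 transversions, so the answer is 5.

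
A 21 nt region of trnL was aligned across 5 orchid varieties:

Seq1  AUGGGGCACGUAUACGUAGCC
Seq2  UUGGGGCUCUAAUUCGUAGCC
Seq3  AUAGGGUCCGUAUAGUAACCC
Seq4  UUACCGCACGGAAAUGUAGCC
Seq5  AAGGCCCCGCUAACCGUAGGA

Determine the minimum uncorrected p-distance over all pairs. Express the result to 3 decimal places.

0.238

Pairwise Hamming distances:
  Seq1 vs Seq2: 5
  Seq1 vs Seq3: 7
  Seq1 vs Seq4: 7
  Seq1 vs Seq5: 10
  Seq2 vs Seq3: 11
  Seq2 vs Seq4: 9
  Seq2 vs Seq5: 12
  Seq3 vs Seq4: 11
  Seq3 vs Seq5: 15
  Seq4 vs Seq5: 13
The smallest is 5 mismatches, between Seq1 and Seq2; p = 5/21 = 0.238.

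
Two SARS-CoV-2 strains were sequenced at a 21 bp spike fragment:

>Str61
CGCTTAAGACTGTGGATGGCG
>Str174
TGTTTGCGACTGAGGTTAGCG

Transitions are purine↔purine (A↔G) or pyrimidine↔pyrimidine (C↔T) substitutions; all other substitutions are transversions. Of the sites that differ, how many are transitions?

4

Mismatches occur at site 1 (C↔T, transition), site 3 (C↔T, transition), site 6 (A↔G, transition), site 7 (A↔C, transversion), site 13 (T↔A, transversion), site 16 (A↔T, transversion), site 18 (G↔A, transition).
Of the 7 differences, 4 transitions and 3 transversions, so the answer is 4.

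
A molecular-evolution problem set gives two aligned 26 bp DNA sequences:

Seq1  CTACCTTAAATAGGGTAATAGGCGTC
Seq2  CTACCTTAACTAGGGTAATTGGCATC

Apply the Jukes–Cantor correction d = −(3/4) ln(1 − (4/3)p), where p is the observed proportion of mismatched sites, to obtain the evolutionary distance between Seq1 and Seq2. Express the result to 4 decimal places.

0.1253

Differing sites — 10:A/C; 20:A/T; 24:G/A.
p = 3/26 = 0.115385.
d = −0.75 · ln(1 − (4/3)·0.115385) = −0.75 · ln(0.846153) = −0.75 · (-0.167055) = 0.1253.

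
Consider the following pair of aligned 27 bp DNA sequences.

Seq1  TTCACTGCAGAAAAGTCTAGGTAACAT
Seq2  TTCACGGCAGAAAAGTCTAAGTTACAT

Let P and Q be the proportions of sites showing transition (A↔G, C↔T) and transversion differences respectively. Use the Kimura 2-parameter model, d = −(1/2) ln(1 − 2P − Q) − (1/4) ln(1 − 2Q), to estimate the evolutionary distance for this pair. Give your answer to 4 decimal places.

Differing sites — 6:T/G (Tv); 20:G/A (Ti); 23:A/T (Tv).
Of the 3 differences, 1 transition and 2 transversions over 27 sites: P = 1/27 = 0.037037, Q = 2/27 = 0.074074.
d = −0.5·ln(0.851852) − 0.25·ln(0.851852) = −0.5·(-0.160342) − 0.25·(-0.160342) = 0.1203.

0.1203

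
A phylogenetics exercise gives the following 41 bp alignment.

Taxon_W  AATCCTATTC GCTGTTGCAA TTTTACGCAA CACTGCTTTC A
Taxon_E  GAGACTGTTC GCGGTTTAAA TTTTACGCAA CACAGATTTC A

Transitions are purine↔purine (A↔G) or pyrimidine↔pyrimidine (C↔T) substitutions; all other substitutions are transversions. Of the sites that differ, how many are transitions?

Differing sites — 1:A/G (Ti); 3:T/G (Tv); 4:C/A (Tv); 7:A/G (Ti); 13:T/G (Tv); 17:G/T (Tv); 18:C/A (Tv); 34:T/A (Tv); 36:C/A (Tv).
Of the 9 differences, 2 transitions and 7 transversions, so the answer is 2.

2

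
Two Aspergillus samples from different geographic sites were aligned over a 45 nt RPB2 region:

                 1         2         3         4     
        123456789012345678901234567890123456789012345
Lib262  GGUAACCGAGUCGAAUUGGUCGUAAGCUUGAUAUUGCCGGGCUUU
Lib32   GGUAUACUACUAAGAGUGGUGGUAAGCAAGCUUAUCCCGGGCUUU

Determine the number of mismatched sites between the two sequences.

15

The sequences differ at positions 5 (A/U), 6 (C/A), 8 (G/U), 10 (G/C), 12 (C/A), 13 (G/A), 14 (A/G), 16 (U/G), 21 (C/G), 28 (U/A), 29 (U/A), 31 (A/C), 33 (A/U), 34 (U/A), 36 (G/C).
That gives 15 mismatches out of 45 aligned sites, so the Hamming distance is 15.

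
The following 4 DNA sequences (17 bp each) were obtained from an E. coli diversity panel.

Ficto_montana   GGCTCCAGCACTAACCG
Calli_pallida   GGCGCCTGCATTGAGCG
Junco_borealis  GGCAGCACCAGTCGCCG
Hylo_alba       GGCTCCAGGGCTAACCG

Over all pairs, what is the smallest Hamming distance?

Pairwise Hamming distances:
  Ficto_montana vs Calli_pallida: 5
  Ficto_montana vs Junco_borealis: 6
  Ficto_montana vs Hylo_alba: 2
  Calli_pallida vs Junco_borealis: 8
  Calli_pallida vs Hylo_alba: 7
  Junco_borealis vs Hylo_alba: 8
The smallest is 2, between Ficto_montana and Hylo_alba.

2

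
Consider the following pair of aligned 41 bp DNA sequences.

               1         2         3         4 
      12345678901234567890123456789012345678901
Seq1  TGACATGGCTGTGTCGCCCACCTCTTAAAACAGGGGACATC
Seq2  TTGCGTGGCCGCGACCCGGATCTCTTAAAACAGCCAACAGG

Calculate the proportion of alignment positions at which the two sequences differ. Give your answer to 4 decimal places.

The sequences differ at positions 2 (G/T), 3 (A/G), 5 (A/G), 10 (T/C), 12 (T/C), 14 (T/A), 16 (G/C), 18 (C/G), 19 (C/G), 21 (C/T), 34 (G/C), 35 (G/C), 36 (G/A), 40 (T/G), 41 (C/G).
There are 15 differences over 41 sites, so p = 15/41 = 0.3659.

0.3659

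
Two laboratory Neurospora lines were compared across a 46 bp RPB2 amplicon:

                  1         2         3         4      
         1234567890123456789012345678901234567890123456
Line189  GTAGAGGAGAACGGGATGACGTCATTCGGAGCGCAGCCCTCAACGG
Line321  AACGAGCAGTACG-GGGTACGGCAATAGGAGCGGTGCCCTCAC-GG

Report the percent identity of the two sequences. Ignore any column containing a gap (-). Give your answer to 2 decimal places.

Excluding the 2 gap columns leaves 44 comparable sites.
The sequences differ at positions 1 (G/A), 2 (T/A), 3 (A/C), 7 (G/C), 10 (A/T), 16 (A/G), 17 (T/G), 18 (G/T), 22 (T/G), 25 (T/A), 27 (C/A), 34 (C/G), 35 (A/T), 43 (A/C).
30 of the 44 comparable sites match, so the percent identity is 30/44 × 100 = 68.18%.

68.18%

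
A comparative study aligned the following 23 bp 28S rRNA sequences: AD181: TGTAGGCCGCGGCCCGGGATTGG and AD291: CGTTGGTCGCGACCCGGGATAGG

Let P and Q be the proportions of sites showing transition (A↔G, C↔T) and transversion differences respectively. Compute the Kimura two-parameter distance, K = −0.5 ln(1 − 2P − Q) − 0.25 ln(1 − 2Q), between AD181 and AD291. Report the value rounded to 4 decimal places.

Mismatches occur at site 1 (T→C, transition), site 4 (A→T, transversion), site 7 (C→T, transition), site 12 (G→A, transition), site 21 (T→A, transversion).
Of the 5 differences, 3 transitions and 2 transversions over 23 sites: P = 3/23 = 0.130435, Q = 2/23 = 0.086957.
d = −0.5·ln(0.652173) − 0.25·ln(0.826086) = −0.5·(-0.427445) − 0.25·(-0.191056) = 0.2615.

0.2615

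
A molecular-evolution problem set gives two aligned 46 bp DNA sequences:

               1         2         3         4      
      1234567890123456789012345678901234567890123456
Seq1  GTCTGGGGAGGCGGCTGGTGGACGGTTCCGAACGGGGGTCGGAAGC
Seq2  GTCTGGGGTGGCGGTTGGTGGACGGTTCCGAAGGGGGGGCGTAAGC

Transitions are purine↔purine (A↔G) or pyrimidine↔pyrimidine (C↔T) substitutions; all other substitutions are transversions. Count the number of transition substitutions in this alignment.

1

Differing sites — 9:A/T (Tv); 15:C/T (Ti); 33:C/G (Tv); 39:T/G (Tv); 42:G/T (Tv).
Of the 5 differences, 1 transition and 4 transversions, so the answer is 1.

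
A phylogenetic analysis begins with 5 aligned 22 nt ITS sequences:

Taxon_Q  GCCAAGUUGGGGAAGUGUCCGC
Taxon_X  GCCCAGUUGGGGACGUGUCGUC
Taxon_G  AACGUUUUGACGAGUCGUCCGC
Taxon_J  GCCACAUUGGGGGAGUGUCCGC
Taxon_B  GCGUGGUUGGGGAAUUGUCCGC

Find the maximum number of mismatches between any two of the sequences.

12

Pairwise Hamming distances:
  Taxon_Q vs Taxon_X: 4
  Taxon_Q vs Taxon_G: 10
  Taxon_Q vs Taxon_J: 3
  Taxon_Q vs Taxon_B: 4
  Taxon_X vs Taxon_G: 12
  Taxon_X vs Taxon_J: 7
  Taxon_X vs Taxon_B: 7
  Taxon_G vs Taxon_J: 11
  Taxon_G vs Taxon_B: 10
  Taxon_J vs Taxon_B: 6
The largest is 12, between Taxon_X and Taxon_G.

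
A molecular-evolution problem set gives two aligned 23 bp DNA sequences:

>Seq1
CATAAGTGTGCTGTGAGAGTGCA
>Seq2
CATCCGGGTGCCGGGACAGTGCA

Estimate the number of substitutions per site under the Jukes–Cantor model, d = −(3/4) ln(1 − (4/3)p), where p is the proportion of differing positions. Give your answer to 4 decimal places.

Differing sites — 4:A/C; 5:A/C; 7:T/G; 12:T/C; 14:T/G; 17:G/C.
p = 6/23 = 0.260870.
d = −0.75 · ln(1 − (4/3)·0.260870) = −0.75 · ln(0.652173) = −0.75 · (-0.427445) = 0.3206.

0.3206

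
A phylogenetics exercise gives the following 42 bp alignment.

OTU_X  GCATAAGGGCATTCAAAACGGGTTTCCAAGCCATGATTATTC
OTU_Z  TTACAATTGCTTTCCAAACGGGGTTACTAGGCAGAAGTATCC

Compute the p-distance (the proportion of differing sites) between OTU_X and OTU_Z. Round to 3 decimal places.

The sequences differ at positions 1 (G/T), 2 (C/T), 4 (T/C), 7 (G/T), 8 (G/T), 11 (A/T), 15 (A/C), 23 (T/G), 26 (C/A), 28 (A/T), 31 (C/G), 34 (T/G), 35 (G/A), 37 (T/G), 41 (T/C).
There are 15 differences over 42 sites, so p = 15/42 = 0.357.

0.357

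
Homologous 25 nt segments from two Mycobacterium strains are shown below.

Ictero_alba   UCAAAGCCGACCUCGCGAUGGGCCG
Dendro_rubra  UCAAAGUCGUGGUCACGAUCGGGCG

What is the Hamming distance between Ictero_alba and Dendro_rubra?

7

The sequences differ at positions 7 (C/U), 10 (A/U), 11 (C/G), 12 (C/G), 15 (G/A), 20 (G/C), 23 (C/G).
That gives 7 mismatches out of 25 aligned sites, so the Hamming distance is 7.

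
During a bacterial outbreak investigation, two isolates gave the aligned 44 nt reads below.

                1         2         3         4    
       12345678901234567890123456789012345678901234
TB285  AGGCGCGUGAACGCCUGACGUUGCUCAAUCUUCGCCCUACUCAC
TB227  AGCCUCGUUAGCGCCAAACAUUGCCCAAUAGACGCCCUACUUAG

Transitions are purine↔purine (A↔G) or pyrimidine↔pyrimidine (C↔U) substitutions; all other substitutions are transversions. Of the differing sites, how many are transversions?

8

Mismatches occur at site 3 (G→C, transversion), site 5 (G→U, transversion), site 9 (G→U, transversion), site 11 (A→G, transition), site 16 (U→A, transversion), site 17 (G→A, transition), site 20 (G→A, transition), site 25 (U→C, transition), site 30 (C→A, transversion), site 31 (U→G, transversion), site 32 (U→A, transversion), site 42 (C→U, transition), site 44 (C→G, transversion).
Of the 13 differences, 5 transitions and 8 transversions, so the answer is 8.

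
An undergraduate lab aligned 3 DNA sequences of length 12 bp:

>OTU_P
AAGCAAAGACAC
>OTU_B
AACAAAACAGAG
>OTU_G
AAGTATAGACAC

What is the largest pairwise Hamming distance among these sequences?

Pairwise Hamming distances:
  OTU_P vs OTU_B: 5
  OTU_P vs OTU_G: 2
  OTU_B vs OTU_G: 6
The largest is 6, between OTU_B and OTU_G.

6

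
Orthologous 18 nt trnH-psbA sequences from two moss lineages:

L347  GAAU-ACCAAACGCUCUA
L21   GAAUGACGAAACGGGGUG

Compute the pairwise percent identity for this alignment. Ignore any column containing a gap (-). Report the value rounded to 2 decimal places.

Excluding the 1 gap column leaves 17 comparable sites.
Differing sites — 8:C/G; 14:C/G; 15:U/G; 16:C/G; 18:A/G.
12 of the 17 comparable sites match, so the percent identity is 12/17 × 100 = 70.59%.

70.59%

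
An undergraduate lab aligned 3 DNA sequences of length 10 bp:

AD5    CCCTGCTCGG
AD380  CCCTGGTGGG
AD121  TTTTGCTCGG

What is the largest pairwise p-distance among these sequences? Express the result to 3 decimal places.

0.500

Pairwise Hamming distances:
  AD5 vs AD380: 2
  AD5 vs AD121: 3
  AD380 vs AD121: 5
The largest is 5 mismatches, between AD380 and AD121; p = 5/10 = 0.500.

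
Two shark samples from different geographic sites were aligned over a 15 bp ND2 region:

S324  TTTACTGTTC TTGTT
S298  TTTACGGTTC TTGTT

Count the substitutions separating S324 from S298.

1

The sequences differ at position 6 (T/G).
That gives 1 mismatch out of 15 aligned sites, so the Hamming distance is 1.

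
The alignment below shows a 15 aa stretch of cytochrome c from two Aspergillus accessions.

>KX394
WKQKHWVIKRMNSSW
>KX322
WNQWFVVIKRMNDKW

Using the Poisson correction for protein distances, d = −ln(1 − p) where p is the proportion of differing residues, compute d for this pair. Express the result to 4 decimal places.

Differing sites — 2:K/N; 4:K/W; 5:H/F; 6:W/V; 13:S/D; 14:S/K.
p = 6/15 = 0.400000.
d = −ln(1 − 0.400000) = −ln(0.600000) = 0.5108.

0.5108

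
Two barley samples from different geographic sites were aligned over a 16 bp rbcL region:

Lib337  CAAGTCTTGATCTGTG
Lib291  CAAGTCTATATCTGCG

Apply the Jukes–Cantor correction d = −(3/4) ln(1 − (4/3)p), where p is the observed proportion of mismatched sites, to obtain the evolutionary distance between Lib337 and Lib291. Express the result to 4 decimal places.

0.2158

Mismatches occur at site 8 (T↔A), site 9 (G↔T), site 15 (T↔C).
p = 3/16 = 0.187500.
d = −0.75 · ln(1 − (4/3)·0.187500) = −0.75 · ln(0.750000) = −0.75 · (-0.287682) = 0.2158.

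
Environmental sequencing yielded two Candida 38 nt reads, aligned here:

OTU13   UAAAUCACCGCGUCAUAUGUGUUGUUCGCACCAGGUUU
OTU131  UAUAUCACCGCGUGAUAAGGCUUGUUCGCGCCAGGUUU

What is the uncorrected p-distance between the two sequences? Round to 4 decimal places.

Differing sites — 3:A/U; 14:C/G; 18:U/A; 20:U/G; 21:G/C; 30:A/G.
There are 6 differences over 38 sites, so p = 6/38 = 0.1579.

0.1579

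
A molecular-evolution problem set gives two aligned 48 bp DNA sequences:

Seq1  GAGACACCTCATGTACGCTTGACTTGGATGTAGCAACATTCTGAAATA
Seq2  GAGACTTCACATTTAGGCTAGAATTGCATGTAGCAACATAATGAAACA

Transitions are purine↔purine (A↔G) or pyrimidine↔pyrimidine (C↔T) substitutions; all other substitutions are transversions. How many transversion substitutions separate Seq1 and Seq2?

Mismatches occur at site 6 (A/T, transversion), site 7 (C/T, transition), site 9 (T/A, transversion), site 13 (G/T, transversion), site 16 (C/G, transversion), site 20 (T/A, transversion), site 23 (C/A, transversion), site 27 (G/C, transversion), site 40 (T/A, transversion), site 41 (C/A, transversion), site 47 (T/C, transition).
Of the 11 differences, 2 transitions and 9 transversions, so the answer is 9.

9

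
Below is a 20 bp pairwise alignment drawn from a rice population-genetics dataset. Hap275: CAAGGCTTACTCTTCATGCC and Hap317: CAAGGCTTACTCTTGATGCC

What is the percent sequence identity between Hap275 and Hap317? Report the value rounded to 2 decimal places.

Differing sites — 15:C/G.
19 of the 20 sites match, so the percent identity is 19/20 × 100 = 95.00%.

95.00%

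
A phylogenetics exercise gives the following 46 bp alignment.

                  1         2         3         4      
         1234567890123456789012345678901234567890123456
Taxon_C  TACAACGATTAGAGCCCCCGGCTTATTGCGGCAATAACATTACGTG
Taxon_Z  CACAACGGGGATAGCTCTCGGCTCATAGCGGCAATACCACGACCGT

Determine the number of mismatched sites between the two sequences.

15

The sequences differ at positions 1 (T/C), 8 (A/G), 9 (T/G), 10 (T/G), 12 (G/T), 16 (C/T), 18 (C/T), 24 (T/C), 27 (T/A), 37 (A/C), 40 (T/C), 41 (T/G), 44 (G/C), 45 (T/G), 46 (G/T).
That gives 15 mismatches out of 46 aligned sites, so the Hamming distance is 15.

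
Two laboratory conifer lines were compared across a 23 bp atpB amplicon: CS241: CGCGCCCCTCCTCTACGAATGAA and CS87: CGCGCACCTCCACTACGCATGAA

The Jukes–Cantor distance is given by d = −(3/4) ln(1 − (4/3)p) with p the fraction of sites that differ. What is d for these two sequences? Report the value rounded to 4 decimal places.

Differing sites — 6:C/A; 12:T/A; 18:A/C.
p = 3/23 = 0.130435.
d = −0.75 · ln(1 − (4/3)·0.130435) = −0.75 · ln(0.826087) = −0.75 · (-0.191055) = 0.1433.

0.1433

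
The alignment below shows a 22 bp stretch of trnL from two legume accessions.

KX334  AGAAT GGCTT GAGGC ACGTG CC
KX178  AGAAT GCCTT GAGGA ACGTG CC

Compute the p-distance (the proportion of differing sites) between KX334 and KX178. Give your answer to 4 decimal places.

The sequences differ at positions 7 (G/C), 15 (C/A).
There are 2 differences over 22 sites, so p = 2/22 = 0.0909.

0.0909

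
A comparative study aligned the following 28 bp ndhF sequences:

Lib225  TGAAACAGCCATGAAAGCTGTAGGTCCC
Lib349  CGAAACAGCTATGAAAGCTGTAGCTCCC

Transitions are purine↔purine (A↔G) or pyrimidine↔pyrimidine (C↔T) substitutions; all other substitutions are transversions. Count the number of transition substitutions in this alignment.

The sequences differ at positions 1 (T/C, transition), 10 (C/T, transition), 24 (G/C, transversion).
Of the 3 differences, 2 transitions and 1 transversion, so the answer is 2.

2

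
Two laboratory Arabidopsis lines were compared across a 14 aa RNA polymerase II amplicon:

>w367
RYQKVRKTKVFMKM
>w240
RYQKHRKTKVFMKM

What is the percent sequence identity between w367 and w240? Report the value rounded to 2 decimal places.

Differing sites — 5:V/H.
13 of the 14 sites match, so the percent identity is 13/14 × 100 = 92.86%.

92.86%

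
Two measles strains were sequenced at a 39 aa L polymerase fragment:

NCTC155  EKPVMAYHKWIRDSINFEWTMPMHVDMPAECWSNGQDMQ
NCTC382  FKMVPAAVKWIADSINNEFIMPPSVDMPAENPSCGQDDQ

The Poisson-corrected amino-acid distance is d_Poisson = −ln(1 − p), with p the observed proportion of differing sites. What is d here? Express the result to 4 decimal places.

Differing sites — 1:E/F; 3:P/M; 5:M/P; 7:Y/A; 8:H/V; 12:R/A; 17:F/N; 19:W/F; 20:T/I; 23:M/P; 24:H/S; 31:C/N; 32:W/P; 34:N/C; 38:M/D.
p = 15/39 = 0.384615.
d = −ln(1 − 0.384615) = −ln(0.615385) = 0.4855.

0.4855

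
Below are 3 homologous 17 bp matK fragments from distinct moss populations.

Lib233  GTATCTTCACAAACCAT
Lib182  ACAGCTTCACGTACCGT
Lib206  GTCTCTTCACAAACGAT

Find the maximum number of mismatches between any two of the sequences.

Pairwise Hamming distances:
  Lib233 vs Lib182: 6
  Lib233 vs Lib206: 2
  Lib182 vs Lib206: 8
The largest is 8, between Lib182 and Lib206.

8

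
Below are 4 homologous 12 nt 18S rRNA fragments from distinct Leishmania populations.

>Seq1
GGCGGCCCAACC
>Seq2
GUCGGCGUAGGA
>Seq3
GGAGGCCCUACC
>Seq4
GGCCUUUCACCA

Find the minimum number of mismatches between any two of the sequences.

2

Pairwise Hamming distances:
  Seq1 vs Seq2: 6
  Seq1 vs Seq3: 2
  Seq1 vs Seq4: 6
  Seq2 vs Seq3: 8
  Seq2 vs Seq4: 8
  Seq3 vs Seq4: 8
The smallest is 2, between Seq1 and Seq3.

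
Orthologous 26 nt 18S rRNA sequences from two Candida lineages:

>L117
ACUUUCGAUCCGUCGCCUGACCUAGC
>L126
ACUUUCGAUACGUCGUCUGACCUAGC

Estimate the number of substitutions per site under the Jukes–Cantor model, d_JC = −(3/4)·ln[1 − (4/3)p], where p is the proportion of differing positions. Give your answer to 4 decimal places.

Differing sites — 10:C/A; 16:C/U.
p = 2/26 = 0.076923.
d = −0.75 · ln(1 − (4/3)·0.076923) = −0.75 · ln(0.897436) = −0.75 · (-0.108213) = 0.0812.

0.0812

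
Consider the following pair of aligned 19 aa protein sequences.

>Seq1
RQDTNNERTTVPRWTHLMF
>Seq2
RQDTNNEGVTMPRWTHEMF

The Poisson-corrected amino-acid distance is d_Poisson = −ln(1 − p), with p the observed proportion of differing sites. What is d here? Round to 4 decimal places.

0.2364

Mismatches occur at site 8 (R↔G), site 9 (T↔V), site 11 (V↔M), site 17 (L↔E).
p = 4/19 = 0.210526.
d = −ln(1 − 0.210526) = −ln(0.789474) = 0.2364.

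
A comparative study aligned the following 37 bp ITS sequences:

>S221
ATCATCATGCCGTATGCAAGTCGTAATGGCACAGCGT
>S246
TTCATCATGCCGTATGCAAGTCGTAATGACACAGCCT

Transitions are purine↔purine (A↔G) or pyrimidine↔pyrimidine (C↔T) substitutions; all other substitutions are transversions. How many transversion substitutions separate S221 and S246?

The sequences differ at positions 1 (A/T, transversion), 29 (G/A, transition), 36 (G/C, transversion).
Of the 3 differences, 1 transition and 2 transversions, so the answer is 2.

2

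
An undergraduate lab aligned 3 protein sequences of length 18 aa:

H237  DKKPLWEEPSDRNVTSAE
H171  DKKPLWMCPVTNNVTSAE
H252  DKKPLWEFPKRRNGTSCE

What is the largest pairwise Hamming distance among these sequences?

7

Pairwise Hamming distances:
  H237 vs H171: 5
  H237 vs H252: 5
  H171 vs H252: 7
The largest is 7, between H171 and H252.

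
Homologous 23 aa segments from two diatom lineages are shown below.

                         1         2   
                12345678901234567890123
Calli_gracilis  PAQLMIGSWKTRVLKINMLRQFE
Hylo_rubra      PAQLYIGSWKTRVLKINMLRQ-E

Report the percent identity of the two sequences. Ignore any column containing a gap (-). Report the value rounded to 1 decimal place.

95.5%

Excluding the 1 gap column leaves 22 comparable sites.
Differing sites — 5:M/Y.
21 of the 22 comparable sites match, so the percent identity is 21/22 × 100 = 95.5%.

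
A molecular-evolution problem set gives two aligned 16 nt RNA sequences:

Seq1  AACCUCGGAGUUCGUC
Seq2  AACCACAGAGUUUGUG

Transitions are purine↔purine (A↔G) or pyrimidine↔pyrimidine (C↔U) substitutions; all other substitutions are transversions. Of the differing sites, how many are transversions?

The sequences differ at positions 5 (U/A, transversion), 7 (G/A, transition), 13 (C/U, transition), 16 (C/G, transversion).
Of the 4 differences, 2 transitions and 2 transversions, so the answer is 2.

2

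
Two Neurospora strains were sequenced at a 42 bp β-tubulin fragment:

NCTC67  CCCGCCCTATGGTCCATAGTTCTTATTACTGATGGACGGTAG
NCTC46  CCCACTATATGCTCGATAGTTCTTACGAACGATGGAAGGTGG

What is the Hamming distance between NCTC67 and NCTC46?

The sequences differ at positions 4 (G/A), 6 (C/T), 7 (C/A), 12 (G/C), 15 (C/G), 26 (T/C), 27 (T/G), 29 (C/A), 30 (T/C), 37 (C/A), 41 (A/G).
That gives 11 mismatches out of 42 aligned sites, so the Hamming distance is 11.

11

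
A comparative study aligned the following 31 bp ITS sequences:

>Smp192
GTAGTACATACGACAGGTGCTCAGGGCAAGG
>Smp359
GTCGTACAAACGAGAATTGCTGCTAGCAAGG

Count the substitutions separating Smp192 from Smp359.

9

The sequences differ at positions 3 (A/C), 9 (T/A), 14 (C/G), 16 (G/A), 17 (G/T), 22 (C/G), 23 (A/C), 24 (G/T), 25 (G/A).
That gives 9 mismatches out of 31 aligned sites, so the Hamming distance is 9.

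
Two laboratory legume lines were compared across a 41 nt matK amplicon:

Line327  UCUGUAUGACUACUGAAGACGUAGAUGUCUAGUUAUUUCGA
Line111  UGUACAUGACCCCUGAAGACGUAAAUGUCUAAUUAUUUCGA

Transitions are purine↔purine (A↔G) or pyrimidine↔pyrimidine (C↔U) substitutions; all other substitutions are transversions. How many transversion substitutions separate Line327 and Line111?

Mismatches occur at site 2 (C/G, transversion), site 4 (G/A, transition), site 5 (U/C, transition), site 11 (U/C, transition), site 12 (A/C, transversion), site 24 (G/A, transition), site 32 (G/A, transition).
Of the 7 differences, 5 transitions and 2 transversions, so the answer is 2.

2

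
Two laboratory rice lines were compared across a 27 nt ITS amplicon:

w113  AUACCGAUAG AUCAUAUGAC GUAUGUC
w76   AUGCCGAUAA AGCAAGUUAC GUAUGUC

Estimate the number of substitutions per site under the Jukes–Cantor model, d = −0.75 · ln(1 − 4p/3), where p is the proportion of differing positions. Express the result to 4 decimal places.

The sequences differ at positions 3 (A/G), 10 (G/A), 12 (U/G), 15 (U/A), 16 (A/G), 18 (G/U).
p = 6/27 = 0.222222.
d = −0.75 · ln(1 − (4/3)·0.222222) = −0.75 · ln(0.703704) = −0.75 · (-0.351397) = 0.2635.

0.2635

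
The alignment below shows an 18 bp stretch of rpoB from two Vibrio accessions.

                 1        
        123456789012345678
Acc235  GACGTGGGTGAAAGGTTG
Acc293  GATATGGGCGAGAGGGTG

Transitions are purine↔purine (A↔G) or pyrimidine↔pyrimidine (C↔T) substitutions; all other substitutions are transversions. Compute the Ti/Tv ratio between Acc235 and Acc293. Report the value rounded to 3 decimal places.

Mismatches occur at site 3 (C↔T, transition), site 4 (G↔A, transition), site 9 (T↔C, transition), site 12 (A↔G, transition), site 16 (T↔G, transversion).
Of the 5 differences, 4 transitions and 1 transversion, so Ti/Tv = 4/1 = 4.000.

4.000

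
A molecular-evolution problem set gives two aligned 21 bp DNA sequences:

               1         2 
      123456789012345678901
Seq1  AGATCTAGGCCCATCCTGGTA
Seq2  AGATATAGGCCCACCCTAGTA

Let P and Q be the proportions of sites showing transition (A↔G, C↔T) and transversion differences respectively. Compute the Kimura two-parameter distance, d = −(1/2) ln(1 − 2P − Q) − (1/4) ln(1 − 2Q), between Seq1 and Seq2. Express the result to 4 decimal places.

0.1610

The sequences differ at positions 5 (C/A, transversion), 14 (T/C, transition), 18 (G/A, transition).
Of the 3 differences, 2 transitions and 1 transversion over 21 sites: P = 2/21 = 0.095238, Q = 1/21 = 0.047619.
d = −0.5·ln(0.761905) − 0.25·ln(0.904762) = −0.5·(-0.271933) − 0.25·(-0.100083) = 0.1610.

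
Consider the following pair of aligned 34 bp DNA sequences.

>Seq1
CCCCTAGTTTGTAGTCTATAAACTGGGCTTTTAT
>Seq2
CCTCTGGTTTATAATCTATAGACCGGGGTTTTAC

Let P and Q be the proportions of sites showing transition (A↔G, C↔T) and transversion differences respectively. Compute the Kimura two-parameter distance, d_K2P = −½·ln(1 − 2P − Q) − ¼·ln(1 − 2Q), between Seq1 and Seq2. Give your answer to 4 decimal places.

0.3061

The sequences differ at positions 3 (C/T, transition), 6 (A/G, transition), 11 (G/A, transition), 14 (G/A, transition), 21 (A/G, transition), 24 (T/C, transition), 28 (C/G, transversion), 34 (T/C, transition).
Of the 8 differences, 7 transitions and 1 transversion over 34 sites: P = 7/34 = 0.205882, Q = 1/34 = 0.029412.
d = −0.5·ln(0.558824) − 0.25·ln(0.941176) = −0.5·(-0.581921) − 0.25·(-0.060625) = 0.3061.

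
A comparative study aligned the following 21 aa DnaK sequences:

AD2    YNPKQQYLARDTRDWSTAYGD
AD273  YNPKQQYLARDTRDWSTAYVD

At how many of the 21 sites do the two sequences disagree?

1

The sequences differ at position 20 (G/V).
That gives 1 mismatch out of 21 aligned sites, so the Hamming distance is 1.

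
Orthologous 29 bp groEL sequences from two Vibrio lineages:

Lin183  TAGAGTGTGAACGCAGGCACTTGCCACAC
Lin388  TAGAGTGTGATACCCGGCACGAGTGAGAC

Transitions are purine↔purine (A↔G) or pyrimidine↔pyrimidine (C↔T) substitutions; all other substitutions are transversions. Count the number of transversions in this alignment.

8

Differing sites — 11:A/T (Tv); 12:C/A (Tv); 13:G/C (Tv); 15:A/C (Tv); 21:T/G (Tv); 22:T/A (Tv); 24:C/T (Ti); 25:C/G (Tv); 27:C/G (Tv).
Of the 9 differences, 1 transition and 8 transversions, so the answer is 8.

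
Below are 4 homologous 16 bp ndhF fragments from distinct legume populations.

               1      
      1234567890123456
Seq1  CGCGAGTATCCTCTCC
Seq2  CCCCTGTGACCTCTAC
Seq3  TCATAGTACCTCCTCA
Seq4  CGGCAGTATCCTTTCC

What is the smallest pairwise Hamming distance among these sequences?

3

Pairwise Hamming distances:
  Seq1 vs Seq2: 6
  Seq1 vs Seq3: 8
  Seq1 vs Seq4: 3
  Seq2 vs Seq3: 10
  Seq2 vs Seq4: 7
  Seq3 vs Seq4: 9
The smallest is 3, between Seq1 and Seq4.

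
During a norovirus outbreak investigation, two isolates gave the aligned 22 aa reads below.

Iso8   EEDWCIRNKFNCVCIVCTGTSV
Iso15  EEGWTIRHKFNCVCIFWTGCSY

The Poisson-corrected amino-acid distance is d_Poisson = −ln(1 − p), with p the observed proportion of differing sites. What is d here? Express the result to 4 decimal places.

Differing sites — 3:D/G; 5:C/T; 8:N/H; 16:V/F; 17:C/W; 20:T/C; 22:V/Y.
p = 7/22 = 0.318182.
d = −ln(1 − 0.318182) = −ln(0.681818) = 0.3830.

0.3830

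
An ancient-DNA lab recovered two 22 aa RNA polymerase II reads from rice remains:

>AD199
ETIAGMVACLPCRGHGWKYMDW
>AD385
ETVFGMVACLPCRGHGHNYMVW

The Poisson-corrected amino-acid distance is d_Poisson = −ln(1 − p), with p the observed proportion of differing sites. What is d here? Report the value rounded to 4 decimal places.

Mismatches occur at site 3 (I↔V), site 4 (A↔F), site 17 (W↔H), site 18 (K↔N), site 21 (D↔V).
p = 5/22 = 0.227273.
d = −ln(1 − 0.227273) = −ln(0.772727) = 0.2578.

0.2578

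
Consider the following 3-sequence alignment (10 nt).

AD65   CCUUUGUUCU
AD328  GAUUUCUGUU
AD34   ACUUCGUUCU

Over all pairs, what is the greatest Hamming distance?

Pairwise Hamming distances:
  AD65 vs AD328: 5
  AD65 vs AD34: 2
  AD328 vs AD34: 6
The largest is 6, between AD328 and AD34.

6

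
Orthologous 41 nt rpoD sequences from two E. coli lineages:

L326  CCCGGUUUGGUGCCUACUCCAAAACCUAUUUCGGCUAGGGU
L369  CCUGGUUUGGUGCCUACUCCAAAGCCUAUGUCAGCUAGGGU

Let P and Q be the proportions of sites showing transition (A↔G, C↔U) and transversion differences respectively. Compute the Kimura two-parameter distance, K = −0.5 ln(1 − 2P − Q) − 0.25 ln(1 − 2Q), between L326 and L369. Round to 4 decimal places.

Differing sites — 3:C/U (Ti); 24:A/G (Ti); 30:U/G (Tv); 33:G/A (Ti).
Of the 4 differences, 3 transitions and 1 transversion over 41 sites: P = 3/41 = 0.073171, Q = 1/41 = 0.024390.
d = −0.5·ln(0.829268) − 0.25·ln(0.951220) = −0.5·(-0.187212) − 0.25·(-0.050010) = 0.1061.

0.1061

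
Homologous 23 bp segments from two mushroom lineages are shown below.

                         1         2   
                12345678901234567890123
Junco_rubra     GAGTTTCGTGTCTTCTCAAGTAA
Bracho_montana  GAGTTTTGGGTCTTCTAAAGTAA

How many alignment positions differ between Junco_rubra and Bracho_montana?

The sequences differ at positions 7 (C/T), 9 (T/G), 17 (C/A).
That gives 3 mismatches out of 23 aligned sites, so the Hamming distance is 3.

3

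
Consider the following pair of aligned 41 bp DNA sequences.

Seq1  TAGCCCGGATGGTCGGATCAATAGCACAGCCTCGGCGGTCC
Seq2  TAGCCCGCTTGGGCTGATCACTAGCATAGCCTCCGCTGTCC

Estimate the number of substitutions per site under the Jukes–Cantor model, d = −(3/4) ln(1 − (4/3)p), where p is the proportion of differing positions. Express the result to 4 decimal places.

Mismatches occur at site 8 (G→C), site 9 (A→T), site 13 (T→G), site 15 (G→T), site 21 (A→C), site 27 (C→T), site 34 (G→C), site 37 (G→T).
p = 8/41 = 0.195122.
d = −0.75 · ln(1 − (4/3)·0.195122) = −0.75 · ln(0.739837) = −0.75 · (-0.301325) = 0.2260.

0.2260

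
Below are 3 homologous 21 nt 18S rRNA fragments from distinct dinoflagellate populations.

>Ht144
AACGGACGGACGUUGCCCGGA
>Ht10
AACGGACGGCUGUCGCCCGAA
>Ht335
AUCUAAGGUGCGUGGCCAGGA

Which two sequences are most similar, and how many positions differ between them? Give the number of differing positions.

4

Pairwise Hamming distances:
  Ht144 vs Ht10: 4
  Ht144 vs Ht335: 8
  Ht10 vs Ht335: 10
The smallest is 4, between Ht144 and Ht10.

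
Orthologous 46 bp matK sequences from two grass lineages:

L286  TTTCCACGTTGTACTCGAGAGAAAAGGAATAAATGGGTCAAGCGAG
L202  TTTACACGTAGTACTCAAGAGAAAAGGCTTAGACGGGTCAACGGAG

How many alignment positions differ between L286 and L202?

9

Mismatches occur at site 4 (C→A), site 10 (T→A), site 17 (G→A), site 28 (A→C), site 29 (A→T), site 32 (A→G), site 34 (T→C), site 42 (G→C), site 43 (C→G).
That gives 9 mismatches out of 46 aligned sites, so the Hamming distance is 9.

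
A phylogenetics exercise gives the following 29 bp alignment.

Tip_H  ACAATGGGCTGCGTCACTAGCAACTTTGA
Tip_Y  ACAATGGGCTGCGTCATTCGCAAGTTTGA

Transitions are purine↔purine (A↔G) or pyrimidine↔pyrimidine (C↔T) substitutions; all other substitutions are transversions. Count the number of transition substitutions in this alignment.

Mismatches occur at site 17 (C↔T, transition), site 19 (A↔C, transversion), site 24 (C↔G, transversion).
Of the 3 differences, 1 transition and 2 transversions, so the answer is 1.

1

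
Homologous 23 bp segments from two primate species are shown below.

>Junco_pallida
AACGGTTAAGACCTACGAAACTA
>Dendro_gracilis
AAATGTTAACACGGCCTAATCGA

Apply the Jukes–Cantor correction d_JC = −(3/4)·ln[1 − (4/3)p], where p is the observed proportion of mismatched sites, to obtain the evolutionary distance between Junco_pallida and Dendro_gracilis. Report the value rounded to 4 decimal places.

Mismatches occur at site 3 (C↔A), site 4 (G↔T), site 10 (G↔C), site 13 (C↔G), site 14 (T↔G), site 15 (A↔C), site 17 (G↔T), site 20 (A↔T), site 22 (T↔G).
p = 9/23 = 0.391304.
d = −0.75 · ln(1 − (4/3)·0.391304) = −0.75 · ln(0.478261) = −0.75 · (-0.737599) = 0.5532.

0.5532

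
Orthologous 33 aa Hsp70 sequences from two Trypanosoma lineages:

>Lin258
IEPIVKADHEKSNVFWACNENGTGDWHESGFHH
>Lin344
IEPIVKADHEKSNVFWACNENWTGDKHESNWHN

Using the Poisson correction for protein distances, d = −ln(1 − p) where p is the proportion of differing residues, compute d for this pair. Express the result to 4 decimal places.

0.1643

Differing sites — 22:G/W; 26:W/K; 30:G/N; 31:F/W; 33:H/N.
p = 5/33 = 0.151515.
d = −ln(1 − 0.151515) = −ln(0.848485) = 0.1643.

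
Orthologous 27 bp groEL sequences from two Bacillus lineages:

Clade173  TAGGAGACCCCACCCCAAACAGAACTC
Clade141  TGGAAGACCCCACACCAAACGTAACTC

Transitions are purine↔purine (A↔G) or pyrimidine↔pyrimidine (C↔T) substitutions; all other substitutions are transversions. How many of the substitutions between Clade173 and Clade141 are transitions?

3

Differing sites — 2:A/G (Ti); 4:G/A (Ti); 14:C/A (Tv); 21:A/G (Ti); 22:G/T (Tv).
Of the 5 differences, 3 transitions and 2 transversions, so the answer is 3.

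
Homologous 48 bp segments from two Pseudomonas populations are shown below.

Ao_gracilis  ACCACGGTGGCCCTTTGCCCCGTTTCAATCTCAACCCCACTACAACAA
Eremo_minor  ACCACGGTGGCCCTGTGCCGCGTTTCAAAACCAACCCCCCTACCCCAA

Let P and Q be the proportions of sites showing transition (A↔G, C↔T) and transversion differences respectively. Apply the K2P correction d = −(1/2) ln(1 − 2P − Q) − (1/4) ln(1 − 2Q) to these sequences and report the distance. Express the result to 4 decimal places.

The sequences differ at positions 15 (T/G, transversion), 20 (C/G, transversion), 29 (T/A, transversion), 30 (C/A, transversion), 31 (T/C, transition), 39 (A/C, transversion), 44 (A/C, transversion), 45 (A/C, transversion).
Of the 8 differences, 1 transition and 7 transversions over 48 sites: P = 1/48 = 0.020833, Q = 7/48 = 0.145833.
d = −0.5·ln(0.812501) − 0.25·ln(0.708334) = −0.5·(-0.207638) − 0.25·(-0.344840) = 0.1900.

0.1900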